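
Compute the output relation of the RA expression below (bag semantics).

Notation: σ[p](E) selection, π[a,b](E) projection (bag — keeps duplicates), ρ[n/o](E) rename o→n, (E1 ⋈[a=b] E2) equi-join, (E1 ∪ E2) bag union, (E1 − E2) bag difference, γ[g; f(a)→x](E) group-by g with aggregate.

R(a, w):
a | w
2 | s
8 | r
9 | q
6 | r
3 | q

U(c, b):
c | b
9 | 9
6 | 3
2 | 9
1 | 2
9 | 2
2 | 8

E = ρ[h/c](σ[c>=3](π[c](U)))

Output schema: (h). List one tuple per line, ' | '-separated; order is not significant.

Subexpression sizes:
  U → 6
  π[c](U) → 6
  σ[c>=3](π[c](U)) → 3
  ρ[h/c](σ[c>=3](π[c](U))) → 3

== RESULT ==
h
6
9
9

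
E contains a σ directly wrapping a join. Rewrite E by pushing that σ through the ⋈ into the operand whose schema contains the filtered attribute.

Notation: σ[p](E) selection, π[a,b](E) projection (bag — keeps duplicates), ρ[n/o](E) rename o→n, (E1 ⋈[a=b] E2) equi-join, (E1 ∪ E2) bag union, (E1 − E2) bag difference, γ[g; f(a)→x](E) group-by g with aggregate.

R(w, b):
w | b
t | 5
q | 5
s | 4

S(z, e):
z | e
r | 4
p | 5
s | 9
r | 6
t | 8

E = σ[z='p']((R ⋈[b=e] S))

σ filters on z, owned by the right side.
E' = (R ⋈[b=e] σ[z='p'](S))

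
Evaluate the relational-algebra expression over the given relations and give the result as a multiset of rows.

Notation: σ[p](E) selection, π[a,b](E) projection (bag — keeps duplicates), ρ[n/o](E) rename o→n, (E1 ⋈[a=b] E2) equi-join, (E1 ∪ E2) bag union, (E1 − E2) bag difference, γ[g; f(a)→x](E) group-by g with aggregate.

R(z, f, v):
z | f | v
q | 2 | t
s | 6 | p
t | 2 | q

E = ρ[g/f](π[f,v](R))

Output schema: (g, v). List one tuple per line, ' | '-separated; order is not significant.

Per-node cardinality:
  R → 3
  π[f,v](R) → 3
  ρ[g/f](π[f,v](R)) → 3

== RESULT ==
g | v
2 | q
2 | t
6 | p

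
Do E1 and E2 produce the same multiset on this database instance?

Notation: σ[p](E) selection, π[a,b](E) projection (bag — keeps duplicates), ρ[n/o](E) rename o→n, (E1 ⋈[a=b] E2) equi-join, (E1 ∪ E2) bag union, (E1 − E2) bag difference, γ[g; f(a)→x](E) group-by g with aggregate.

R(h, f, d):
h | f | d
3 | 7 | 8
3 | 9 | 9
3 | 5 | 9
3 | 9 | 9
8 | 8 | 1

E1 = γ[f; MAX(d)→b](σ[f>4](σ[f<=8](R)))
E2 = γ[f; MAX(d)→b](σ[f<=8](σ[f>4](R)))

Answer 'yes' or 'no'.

E1 per-node cardinality:
  R → 5
  σ[f<=8](R) → 3
  σ[f>4](σ[f<=8](R)) → 3
  γ[f; MAX(d)→b](σ[f>4](σ[f<=8](R))) → 3
E2 per-node cardinality:
  R → 5
  σ[f>4](R) → 5
  σ[f<=8](σ[f>4](R)) → 3
  γ[f; MAX(d)→b](σ[f<=8](σ[f>4](R))) → 3

E1 and E2 produce the same multiset:
f | b
5 | 9
7 | 8
8 | 1

yes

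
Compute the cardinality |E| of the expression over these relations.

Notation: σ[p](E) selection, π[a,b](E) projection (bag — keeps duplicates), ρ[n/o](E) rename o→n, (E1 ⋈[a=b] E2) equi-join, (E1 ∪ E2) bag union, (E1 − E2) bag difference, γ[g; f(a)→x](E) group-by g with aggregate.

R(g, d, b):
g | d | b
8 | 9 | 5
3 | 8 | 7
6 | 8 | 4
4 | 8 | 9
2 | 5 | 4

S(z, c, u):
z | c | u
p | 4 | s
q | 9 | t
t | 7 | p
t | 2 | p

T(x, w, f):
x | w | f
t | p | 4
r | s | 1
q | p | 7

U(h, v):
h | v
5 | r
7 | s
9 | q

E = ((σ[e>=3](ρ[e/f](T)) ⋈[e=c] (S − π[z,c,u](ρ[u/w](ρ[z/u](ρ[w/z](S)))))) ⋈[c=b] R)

Per-node cardinality:
  T → 3
  ρ[e/f](T) → 3
  σ[e>=3](ρ[e/f](T)) → 2
  S → 4
  S → 4
  ρ[w/z](S) → 4
  ρ[z/u](ρ[w/z](S)) → 4
  ρ[u/w](ρ[z/u](ρ[w/z](S))) → 4
  π[z,c,u](ρ[u/w](ρ[z/u](ρ[w/z](S)))) → 4
  (S − π[z,c,u](ρ[u/w](ρ[z/u](ρ[w/z](S))))) → 4
  (σ[e>=3](ρ[e/f](T)) ⋈[e=c] (S − π[z,c,u](ρ[u/w](ρ[z/u](ρ[w/z](S)))))) → 2
  R → 5
  ((σ[e>=3](ρ[e/f](T)) ⋈[e=c] (S − π[z,c,u](ρ[u/w](ρ[z/u](ρ[w/z](S)))))) ⋈[c=b] R) → 3

|E| = 3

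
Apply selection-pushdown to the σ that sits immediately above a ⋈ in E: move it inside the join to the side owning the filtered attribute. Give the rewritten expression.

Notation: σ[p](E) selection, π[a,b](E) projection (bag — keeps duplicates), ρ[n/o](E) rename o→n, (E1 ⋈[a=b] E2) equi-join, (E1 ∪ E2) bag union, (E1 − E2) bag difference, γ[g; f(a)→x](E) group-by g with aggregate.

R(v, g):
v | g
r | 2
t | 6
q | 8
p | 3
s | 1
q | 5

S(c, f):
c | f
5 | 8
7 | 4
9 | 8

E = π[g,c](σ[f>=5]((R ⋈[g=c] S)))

σ filters on f, owned by the right side.
E' = π[g,c]((R ⋈[g=c] σ[f>=5](S)))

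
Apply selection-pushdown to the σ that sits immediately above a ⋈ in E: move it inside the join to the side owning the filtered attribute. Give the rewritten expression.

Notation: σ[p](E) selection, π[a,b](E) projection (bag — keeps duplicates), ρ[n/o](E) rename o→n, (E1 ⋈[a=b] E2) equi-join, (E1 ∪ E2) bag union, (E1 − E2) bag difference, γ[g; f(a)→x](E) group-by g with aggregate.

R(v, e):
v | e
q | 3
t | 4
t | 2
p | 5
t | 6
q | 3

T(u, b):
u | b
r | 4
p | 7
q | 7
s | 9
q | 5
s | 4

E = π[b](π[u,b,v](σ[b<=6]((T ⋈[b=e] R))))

σ filters on b, owned by the left side.
E' = π[b](π[u,b,v]((σ[b<=6](T) ⋈[b=e] R)))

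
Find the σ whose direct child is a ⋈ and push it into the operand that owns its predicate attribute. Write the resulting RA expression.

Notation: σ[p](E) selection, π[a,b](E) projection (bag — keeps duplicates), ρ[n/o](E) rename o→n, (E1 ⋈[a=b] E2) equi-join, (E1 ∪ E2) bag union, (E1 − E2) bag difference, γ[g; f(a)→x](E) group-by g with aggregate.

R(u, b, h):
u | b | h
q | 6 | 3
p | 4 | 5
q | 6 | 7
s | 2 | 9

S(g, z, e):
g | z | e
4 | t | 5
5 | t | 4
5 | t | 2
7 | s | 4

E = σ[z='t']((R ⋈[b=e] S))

σ filters on z, owned by the right side.
E' = (R ⋈[b=e] σ[z='t'](S))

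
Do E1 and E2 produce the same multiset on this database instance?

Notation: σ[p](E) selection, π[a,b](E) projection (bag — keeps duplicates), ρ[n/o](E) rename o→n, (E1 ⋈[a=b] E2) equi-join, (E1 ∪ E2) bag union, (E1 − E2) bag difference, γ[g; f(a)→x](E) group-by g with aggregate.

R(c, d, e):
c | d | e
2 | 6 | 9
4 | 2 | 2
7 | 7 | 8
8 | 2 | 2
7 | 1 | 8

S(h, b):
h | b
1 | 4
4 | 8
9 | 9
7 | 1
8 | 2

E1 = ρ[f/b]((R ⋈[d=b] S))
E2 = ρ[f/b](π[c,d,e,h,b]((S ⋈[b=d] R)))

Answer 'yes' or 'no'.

E1 per-node cardinality:
  R → 5
  S → 5
  (R ⋈[d=b] S) → 3
  ρ[f/b]((R ⋈[d=b] S)) → 3
E2 per-node cardinality:
  S → 5
  R → 5
  (S ⋈[b=d] R) → 3
  π[c,d,e,h,b]((S ⋈[b=d] R)) → 3
  ρ[f/b](π[c,d,e,h,b]((S ⋈[b=d] R))) → 3

E1 and E2 produce the same multiset:
c | d | e | h | f
4 | 2 | 2 | 8 | 2
7 | 1 | 8 | 7 | 1
8 | 2 | 2 | 8 | 2

yes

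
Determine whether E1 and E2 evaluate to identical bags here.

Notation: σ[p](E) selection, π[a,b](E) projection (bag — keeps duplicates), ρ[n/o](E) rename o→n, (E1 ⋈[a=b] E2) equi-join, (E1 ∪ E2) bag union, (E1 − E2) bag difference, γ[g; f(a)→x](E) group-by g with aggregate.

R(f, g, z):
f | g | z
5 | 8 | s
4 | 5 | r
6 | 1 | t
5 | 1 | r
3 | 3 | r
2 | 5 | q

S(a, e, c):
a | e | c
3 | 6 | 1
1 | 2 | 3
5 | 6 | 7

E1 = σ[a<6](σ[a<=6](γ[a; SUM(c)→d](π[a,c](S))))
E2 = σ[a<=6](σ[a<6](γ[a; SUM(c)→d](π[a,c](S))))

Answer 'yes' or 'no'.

E1 row counts bottom-up:
  S → 3
  π[a,c](S) → 3
  γ[a; SUM(c)→d](π[a,c](S)) → 3
  σ[a<=6](γ[a; SUM(c)→d](π[a,c](S))) → 3
  σ[a<6](σ[a<=6](γ[a; SUM(c)→d](π[a,c](S)))) → 3
E2 row counts bottom-up:
  S → 3
  π[a,c](S) → 3
  γ[a; SUM(c)→d](π[a,c](S)) → 3
  σ[a<6](γ[a; SUM(c)→d](π[a,c](S))) → 3
  σ[a<=6](σ[a<6](γ[a; SUM(c)→d](π[a,c](S)))) → 3

E1 and E2 produce the same multiset:
a | d
1 | 3
3 | 1
5 | 7

yes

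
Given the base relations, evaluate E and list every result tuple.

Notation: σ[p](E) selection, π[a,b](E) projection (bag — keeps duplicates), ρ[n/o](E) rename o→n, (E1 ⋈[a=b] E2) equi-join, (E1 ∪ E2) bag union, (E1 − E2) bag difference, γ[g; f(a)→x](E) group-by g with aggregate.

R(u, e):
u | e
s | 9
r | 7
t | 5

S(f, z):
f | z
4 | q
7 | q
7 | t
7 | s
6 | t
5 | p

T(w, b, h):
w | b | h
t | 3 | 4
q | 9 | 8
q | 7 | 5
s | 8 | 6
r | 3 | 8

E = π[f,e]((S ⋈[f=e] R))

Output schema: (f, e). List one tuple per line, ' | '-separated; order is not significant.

Stepwise |·|:
  S → 6
  R → 3
  (S ⋈[f=e] R) → 4
  π[f,e]((S ⋈[f=e] R)) → 4

== RESULT ==
f | e
5 | 5
7 | 7
7 | 7
7 | 7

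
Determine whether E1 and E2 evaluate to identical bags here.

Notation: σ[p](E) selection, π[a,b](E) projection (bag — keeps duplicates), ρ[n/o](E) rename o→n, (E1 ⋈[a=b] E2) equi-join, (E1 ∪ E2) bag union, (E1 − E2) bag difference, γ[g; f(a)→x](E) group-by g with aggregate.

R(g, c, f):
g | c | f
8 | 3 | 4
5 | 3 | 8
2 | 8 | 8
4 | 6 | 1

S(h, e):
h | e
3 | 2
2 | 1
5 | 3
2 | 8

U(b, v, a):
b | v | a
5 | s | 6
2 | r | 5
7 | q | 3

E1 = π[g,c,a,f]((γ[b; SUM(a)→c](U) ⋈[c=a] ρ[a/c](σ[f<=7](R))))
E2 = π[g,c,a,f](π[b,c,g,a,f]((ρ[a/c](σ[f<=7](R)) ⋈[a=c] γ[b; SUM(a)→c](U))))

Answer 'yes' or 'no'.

E1 per-node cardinality:
  U → 3
  γ[b; SUM(a)→c](U) → 3
  R → 4
  σ[f<=7](R) → 2
  ρ[a/c](σ[f<=7](R)) → 2
  (γ[b; SUM(a)→c](U) ⋈[c=a] ρ[a/c](σ[f<=7](R))) → 2
  π[g,c,a,f]((γ[b; SUM(a)→c](U) ⋈[c=a] ρ[a/c](σ[f<=7](R)))) → 2
E2 per-node cardinality:
  R → 4
  σ[f<=7](R) → 2
  ρ[a/c](σ[f<=7](R)) → 2
  U → 3
  γ[b; SUM(a)→c](U) → 3
  (ρ[a/c](σ[f<=7](R)) ⋈[a=c] γ[b; SUM(a)→c](U)) → 2
  π[b,c,g,a,f]((ρ[a/c](σ[f<=7](R)) ⋈[a=c] γ[b; SUM(a)→c](U))) → 2
  π[g,c,a,f](π[b,c,g,a,f]((ρ[a/c](σ[f<=7](R)) ⋈[a=c] γ[b; SUM(a)→c](U)))) → 2

E1 and E2 produce the same multiset:
g | c | a | f
4 | 6 | 6 | 1
8 | 3 | 3 | 4

yes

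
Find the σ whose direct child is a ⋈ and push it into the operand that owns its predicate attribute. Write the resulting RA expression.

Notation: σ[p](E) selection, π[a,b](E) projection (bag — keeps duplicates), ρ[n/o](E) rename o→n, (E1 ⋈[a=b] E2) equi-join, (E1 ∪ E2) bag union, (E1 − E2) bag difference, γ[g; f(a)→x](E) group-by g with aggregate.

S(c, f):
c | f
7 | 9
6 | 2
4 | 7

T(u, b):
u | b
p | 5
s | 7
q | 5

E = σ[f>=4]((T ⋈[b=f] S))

σ filters on f, owned by the right side.
E' = (T ⋈[b=f] σ[f>=4](S))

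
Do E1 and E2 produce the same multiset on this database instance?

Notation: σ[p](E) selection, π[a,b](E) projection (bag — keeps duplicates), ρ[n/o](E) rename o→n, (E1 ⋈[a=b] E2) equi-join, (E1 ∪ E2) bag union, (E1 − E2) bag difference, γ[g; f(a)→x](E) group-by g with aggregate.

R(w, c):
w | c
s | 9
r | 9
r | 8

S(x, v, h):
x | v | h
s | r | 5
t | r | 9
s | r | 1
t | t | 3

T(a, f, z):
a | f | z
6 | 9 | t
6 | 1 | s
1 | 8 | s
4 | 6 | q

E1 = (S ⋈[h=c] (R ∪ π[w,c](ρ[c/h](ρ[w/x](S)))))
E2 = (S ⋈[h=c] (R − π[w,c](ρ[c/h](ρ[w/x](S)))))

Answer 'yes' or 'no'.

E1 per-node cardinality:
  S → 4
  R → 3
  S → 4
  ρ[w/x](S) → 4
  ρ[c/h](ρ[w/x](S)) → 4
  π[w,c](ρ[c/h](ρ[w/x](S))) → 4
  (R ∪ π[w,c](ρ[c/h](ρ[w/x](S)))) → 7
  (S ⋈[h=c] (R ∪ π[w,c](ρ[c/h](ρ[w/x](S))))) → 6
E2 per-node cardinality:
  S → 4
  R → 3
  S → 4
  ρ[w/x](S) → 4
  ρ[c/h](ρ[w/x](S)) → 4
  π[w,c](ρ[c/h](ρ[w/x](S))) → 4
  (R − π[w,c](ρ[c/h](ρ[w/x](S)))) → 3
  (S ⋈[h=c] (R − π[w,c](ρ[c/h](ρ[w/x](S))))) → 2

E1 result:
x | v | h | w | c
s | r | 1 | s | 1
s | r | 5 | s | 5
t | r | 9 | r | 9
t | r | 9 | s | 9
t | r | 9 | t | 9
t | t | 3 | t | 3
E2 result:
x | v | h | w | c
t | r | 9 | r | 9
t | r | 9 | s | 9
Witness: ('t', 'r', 9, 't', 9) appears 1× in E1 but 0× in E2.

no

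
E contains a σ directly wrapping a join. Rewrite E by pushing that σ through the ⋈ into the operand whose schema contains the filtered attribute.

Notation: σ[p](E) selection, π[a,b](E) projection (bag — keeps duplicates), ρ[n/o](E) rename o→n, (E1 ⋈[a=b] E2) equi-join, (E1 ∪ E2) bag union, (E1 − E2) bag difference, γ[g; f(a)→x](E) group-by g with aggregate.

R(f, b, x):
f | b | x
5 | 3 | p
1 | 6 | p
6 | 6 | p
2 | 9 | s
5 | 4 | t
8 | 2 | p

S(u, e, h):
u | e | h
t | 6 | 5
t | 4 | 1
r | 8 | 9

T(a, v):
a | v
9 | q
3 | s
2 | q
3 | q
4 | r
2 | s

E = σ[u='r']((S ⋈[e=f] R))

σ filters on u, owned by the left side.
E' = (σ[u='r'](S) ⋈[e=f] R)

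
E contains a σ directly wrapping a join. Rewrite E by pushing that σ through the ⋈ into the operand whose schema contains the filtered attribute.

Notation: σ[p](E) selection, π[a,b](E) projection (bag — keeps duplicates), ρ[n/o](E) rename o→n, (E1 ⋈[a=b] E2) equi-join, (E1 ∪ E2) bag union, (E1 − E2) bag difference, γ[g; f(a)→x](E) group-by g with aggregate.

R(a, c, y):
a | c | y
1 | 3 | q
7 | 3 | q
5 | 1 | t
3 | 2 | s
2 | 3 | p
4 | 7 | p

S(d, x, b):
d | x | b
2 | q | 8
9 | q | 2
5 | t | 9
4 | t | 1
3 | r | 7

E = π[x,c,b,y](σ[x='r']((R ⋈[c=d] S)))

σ filters on x, owned by the right side.
E' = π[x,c,b,y]((R ⋈[c=d] σ[x='r'](S)))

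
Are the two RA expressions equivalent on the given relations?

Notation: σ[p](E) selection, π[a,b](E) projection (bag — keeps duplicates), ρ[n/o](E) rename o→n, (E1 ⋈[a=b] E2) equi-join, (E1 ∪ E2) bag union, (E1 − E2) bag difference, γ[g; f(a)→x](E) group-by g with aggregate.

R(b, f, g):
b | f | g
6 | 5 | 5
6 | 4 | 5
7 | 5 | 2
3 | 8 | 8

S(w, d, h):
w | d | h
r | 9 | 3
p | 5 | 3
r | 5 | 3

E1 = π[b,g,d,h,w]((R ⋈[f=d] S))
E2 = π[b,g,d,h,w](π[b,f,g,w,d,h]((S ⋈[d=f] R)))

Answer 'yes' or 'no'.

E1 per-node cardinality:
  R → 4
  S → 3
  (R ⋈[f=d] S) → 4
  π[b,g,d,h,w]((R ⋈[f=d] S)) → 4
E2 per-node cardinality:
  S → 3
  R → 4
  (S ⋈[d=f] R) → 4
  π[b,f,g,w,d,h]((S ⋈[d=f] R)) → 4
  π[b,g,d,h,w](π[b,f,g,w,d,h]((S ⋈[d=f] R))) → 4

E1 and E2 produce the same multiset:
b | g | d | h | w
6 | 5 | 5 | 3 | p
6 | 5 | 5 | 3 | r
7 | 2 | 5 | 3 | p
7 | 2 | 5 | 3 | r

yes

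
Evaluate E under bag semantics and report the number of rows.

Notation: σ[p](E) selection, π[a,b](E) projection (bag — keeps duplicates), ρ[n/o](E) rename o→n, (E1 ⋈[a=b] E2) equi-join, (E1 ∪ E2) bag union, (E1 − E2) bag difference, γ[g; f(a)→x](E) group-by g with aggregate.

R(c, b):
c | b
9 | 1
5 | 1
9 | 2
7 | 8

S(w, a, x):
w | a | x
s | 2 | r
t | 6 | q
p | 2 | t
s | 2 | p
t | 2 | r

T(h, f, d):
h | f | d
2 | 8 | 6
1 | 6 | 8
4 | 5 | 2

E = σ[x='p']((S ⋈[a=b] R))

Subexpression sizes:
  S → 5
  R → 4
  (S ⋈[a=b] R) → 4
  σ[x='p']((S ⋈[a=b] R)) → 1

|E| = 1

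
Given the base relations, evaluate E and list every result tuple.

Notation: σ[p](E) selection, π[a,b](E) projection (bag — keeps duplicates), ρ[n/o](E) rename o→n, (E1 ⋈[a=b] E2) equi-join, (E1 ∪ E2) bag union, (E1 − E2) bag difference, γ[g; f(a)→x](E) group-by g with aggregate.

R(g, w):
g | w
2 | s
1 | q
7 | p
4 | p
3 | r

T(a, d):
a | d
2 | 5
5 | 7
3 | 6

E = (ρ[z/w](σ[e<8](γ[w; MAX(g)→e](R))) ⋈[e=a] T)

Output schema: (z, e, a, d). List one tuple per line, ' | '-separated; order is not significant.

Subexpression sizes:
  R → 5
  γ[w; MAX(g)→e](R) → 4
  σ[e<8](γ[w; MAX(g)→e](R)) → 4
  ρ[z/w](σ[e<8](γ[w; MAX(g)→e](R))) → 4
  T → 3
  (ρ[z/w](σ[e<8](γ[w; MAX(g)→e](R))) ⋈[e=a] T) → 2

== RESULT ==
z | e | a | d
r | 3 | 3 | 6
s | 2 | 2 | 5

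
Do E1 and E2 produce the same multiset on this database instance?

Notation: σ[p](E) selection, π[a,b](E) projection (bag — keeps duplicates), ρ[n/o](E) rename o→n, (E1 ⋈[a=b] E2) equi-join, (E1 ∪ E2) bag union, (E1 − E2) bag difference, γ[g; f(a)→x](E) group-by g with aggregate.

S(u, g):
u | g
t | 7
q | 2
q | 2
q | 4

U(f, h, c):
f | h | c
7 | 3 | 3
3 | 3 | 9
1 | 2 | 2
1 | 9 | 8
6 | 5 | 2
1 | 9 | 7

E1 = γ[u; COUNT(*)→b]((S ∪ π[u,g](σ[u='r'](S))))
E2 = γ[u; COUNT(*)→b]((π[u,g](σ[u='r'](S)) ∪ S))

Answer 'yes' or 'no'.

E1 stepwise |·|:
  S → 4
  S → 4
  σ[u='r'](S) → 0
  π[u,g](σ[u='r'](S)) → 0
  (S ∪ π[u,g](σ[u='r'](S))) → 4
  γ[u; COUNT(*)→b]((S ∪ π[u,g](σ[u='r'](S)))) → 2
E2 stepwise |·|:
  S → 4
  σ[u='r'](S) → 0
  π[u,g](σ[u='r'](S)) → 0
  S → 4
  (π[u,g](σ[u='r'](S)) ∪ S) → 4
  γ[u; COUNT(*)→b]((π[u,g](σ[u='r'](S)) ∪ S)) → 2

E1 and E2 produce the same multiset:
u | b
q | 3
t | 1

yes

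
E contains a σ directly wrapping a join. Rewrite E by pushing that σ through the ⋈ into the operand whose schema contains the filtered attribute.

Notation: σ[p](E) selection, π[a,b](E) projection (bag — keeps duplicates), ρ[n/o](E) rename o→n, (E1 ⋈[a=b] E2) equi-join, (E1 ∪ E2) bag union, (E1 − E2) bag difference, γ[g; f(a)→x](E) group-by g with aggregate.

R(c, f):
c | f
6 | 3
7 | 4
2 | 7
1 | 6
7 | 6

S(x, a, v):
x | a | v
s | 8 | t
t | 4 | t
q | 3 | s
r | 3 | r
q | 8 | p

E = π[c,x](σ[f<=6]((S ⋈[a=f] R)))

σ filters on f, owned by the right side.
E' = π[c,x]((S ⋈[a=f] σ[f<=6](R)))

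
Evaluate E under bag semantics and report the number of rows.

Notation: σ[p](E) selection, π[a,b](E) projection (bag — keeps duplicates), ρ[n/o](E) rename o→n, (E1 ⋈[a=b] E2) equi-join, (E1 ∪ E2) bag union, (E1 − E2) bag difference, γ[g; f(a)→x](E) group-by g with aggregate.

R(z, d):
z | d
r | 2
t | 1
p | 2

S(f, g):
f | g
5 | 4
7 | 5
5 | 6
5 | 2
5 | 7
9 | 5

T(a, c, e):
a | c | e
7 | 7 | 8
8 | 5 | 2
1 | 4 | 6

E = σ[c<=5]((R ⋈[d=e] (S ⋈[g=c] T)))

Per-node cardinality:
  R → 3
  S → 6
  T → 3
  (S ⋈[g=c] T) → 4
  (R ⋈[d=e] (S ⋈[g=c] T)) → 4
  σ[c<=5]((R ⋈[d=e] (S ⋈[g=c] T))) → 4

|E| = 4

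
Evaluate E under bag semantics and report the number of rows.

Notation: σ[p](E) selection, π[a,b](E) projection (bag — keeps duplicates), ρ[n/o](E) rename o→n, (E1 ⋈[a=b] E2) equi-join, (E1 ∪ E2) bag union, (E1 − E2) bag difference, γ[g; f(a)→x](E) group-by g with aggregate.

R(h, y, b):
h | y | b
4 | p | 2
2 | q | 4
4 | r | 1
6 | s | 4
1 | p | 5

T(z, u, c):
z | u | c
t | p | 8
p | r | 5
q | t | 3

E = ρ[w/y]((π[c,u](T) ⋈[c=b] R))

Per-node cardinality:
  T → 3
  π[c,u](T) → 3
  R → 5
  (π[c,u](T) ⋈[c=b] R) → 1
  ρ[w/y]((π[c,u](T) ⋈[c=b] R)) → 1

|E| = 1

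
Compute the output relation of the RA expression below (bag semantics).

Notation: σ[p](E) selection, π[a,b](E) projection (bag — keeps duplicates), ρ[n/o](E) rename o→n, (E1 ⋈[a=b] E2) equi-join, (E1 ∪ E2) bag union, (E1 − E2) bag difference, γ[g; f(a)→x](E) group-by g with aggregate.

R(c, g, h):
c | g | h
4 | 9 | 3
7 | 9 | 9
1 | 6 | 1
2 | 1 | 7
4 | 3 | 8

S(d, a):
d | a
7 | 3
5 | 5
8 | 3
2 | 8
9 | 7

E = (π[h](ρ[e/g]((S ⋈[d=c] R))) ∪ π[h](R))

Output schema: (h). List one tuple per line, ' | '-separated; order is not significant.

Row counts bottom-up:
  S → 5
  R → 5
  (S ⋈[d=c] R) → 2
  ρ[e/g]((S ⋈[d=c] R)) → 2
  π[h](ρ[e/g]((S ⋈[d=c] R))) → 2
  R → 5
  π[h](R) → 5
  (π[h](ρ[e/g]((S ⋈[d=c] R))) ∪ π[h](R)) → 7

== RESULT ==
h
1
3
7
7
8
9
9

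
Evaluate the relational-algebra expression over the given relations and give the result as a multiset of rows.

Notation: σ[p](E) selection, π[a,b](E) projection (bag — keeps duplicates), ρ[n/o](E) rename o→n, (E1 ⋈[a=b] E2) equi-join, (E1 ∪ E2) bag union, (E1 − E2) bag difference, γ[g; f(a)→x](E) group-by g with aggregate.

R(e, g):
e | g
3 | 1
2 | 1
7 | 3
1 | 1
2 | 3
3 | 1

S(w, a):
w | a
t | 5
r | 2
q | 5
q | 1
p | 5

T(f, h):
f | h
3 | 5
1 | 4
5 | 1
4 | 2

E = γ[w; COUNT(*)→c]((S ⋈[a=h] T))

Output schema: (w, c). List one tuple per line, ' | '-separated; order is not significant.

Subexpression sizes:
  S → 5
  T → 4
  (S ⋈[a=h] T) → 5
  γ[w; COUNT(*)→c]((S ⋈[a=h] T)) → 4

== RESULT ==
w | c
p | 1
q | 2
r | 1
t | 1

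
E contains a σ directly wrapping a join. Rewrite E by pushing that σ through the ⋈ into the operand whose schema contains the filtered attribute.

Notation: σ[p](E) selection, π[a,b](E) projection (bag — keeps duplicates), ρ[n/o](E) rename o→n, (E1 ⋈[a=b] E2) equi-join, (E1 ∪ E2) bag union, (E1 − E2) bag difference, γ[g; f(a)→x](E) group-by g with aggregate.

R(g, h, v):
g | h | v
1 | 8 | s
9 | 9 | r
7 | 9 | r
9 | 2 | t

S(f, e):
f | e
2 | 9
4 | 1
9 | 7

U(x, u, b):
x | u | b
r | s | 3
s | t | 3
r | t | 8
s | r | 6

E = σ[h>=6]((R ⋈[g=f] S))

σ filters on h, owned by the left side.
E' = (σ[h>=6](R) ⋈[g=f] S)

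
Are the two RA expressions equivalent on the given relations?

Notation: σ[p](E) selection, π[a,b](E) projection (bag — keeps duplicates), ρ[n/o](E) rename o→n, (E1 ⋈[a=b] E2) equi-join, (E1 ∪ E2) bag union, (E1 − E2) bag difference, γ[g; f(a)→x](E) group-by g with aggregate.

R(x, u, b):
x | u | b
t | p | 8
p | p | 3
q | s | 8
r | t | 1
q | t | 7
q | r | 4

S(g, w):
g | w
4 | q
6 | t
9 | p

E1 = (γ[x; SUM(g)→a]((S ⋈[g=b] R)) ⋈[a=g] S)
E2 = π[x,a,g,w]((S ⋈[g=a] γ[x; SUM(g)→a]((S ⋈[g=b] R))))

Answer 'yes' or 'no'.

E1 per-node cardinality:
  S → 3
  R → 6
  (S ⋈[g=b] R) → 1
  γ[x; SUM(g)→a]((S ⋈[g=b] R)) → 1
  S → 3
  (γ[x; SUM(g)→a]((S ⋈[g=b] R)) ⋈[a=g] S) → 1
E2 per-node cardinality:
  S → 3
  S → 3
  R → 6
  (S ⋈[g=b] R) → 1
  γ[x; SUM(g)→a]((S ⋈[g=b] R)) → 1
  (S ⋈[g=a] γ[x; SUM(g)→a]((S ⋈[g=b] R))) → 1
  π[x,a,g,w]((S ⋈[g=a] γ[x; SUM(g)→a]((S ⋈[g=b] R)))) → 1

E1 and E2 produce the same multiset:
x | a | g | w
q | 4 | 4 | q

yes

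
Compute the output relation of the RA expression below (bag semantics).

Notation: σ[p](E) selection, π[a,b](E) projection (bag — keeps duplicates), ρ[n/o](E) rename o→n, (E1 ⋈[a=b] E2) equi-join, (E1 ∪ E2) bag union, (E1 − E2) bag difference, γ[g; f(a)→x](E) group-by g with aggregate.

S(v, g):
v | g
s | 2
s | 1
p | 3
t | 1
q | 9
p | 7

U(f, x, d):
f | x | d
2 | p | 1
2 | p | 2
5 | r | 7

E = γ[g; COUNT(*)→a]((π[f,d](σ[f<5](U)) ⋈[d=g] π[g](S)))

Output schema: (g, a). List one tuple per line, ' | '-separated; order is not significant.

Per-node cardinality:
  U → 3
  σ[f<5](U) → 2
  π[f,d](σ[f<5](U)) → 2
  S → 6
  π[g](S) → 6
  (π[f,d](σ[f<5](U)) ⋈[d=g] π[g](S)) → 3
  γ[g; COUNT(*)→a]((π[f,d](σ[f<5](U)) ⋈[d=g] π[g](S))) → 2

== RESULT ==
g | a
1 | 2
2 | 1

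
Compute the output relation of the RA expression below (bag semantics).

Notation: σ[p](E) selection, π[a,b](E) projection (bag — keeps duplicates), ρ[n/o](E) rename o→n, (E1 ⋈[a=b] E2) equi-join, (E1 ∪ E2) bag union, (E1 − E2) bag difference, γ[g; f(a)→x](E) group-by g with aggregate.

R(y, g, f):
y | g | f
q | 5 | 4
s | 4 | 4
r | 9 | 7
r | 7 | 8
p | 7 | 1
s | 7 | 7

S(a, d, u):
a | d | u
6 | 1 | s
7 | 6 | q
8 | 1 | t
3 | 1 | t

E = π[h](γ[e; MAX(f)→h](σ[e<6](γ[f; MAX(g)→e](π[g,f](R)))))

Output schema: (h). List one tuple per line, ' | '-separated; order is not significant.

Row counts bottom-up:
  R → 6
  π[g,f](R) → 6
  γ[f; MAX(g)→e](π[g,f](R)) → 4
  σ[e<6](γ[f; MAX(g)→e](π[g,f](R))) → 1
  γ[e; MAX(f)→h](σ[e<6](γ[f; MAX(g)→e](π[g,f](R)))) → 1
  π[h](γ[e; MAX(f)→h](σ[e<6](γ[f; MAX(g)→e](π[g,f](R))))) → 1

== RESULT ==
h
4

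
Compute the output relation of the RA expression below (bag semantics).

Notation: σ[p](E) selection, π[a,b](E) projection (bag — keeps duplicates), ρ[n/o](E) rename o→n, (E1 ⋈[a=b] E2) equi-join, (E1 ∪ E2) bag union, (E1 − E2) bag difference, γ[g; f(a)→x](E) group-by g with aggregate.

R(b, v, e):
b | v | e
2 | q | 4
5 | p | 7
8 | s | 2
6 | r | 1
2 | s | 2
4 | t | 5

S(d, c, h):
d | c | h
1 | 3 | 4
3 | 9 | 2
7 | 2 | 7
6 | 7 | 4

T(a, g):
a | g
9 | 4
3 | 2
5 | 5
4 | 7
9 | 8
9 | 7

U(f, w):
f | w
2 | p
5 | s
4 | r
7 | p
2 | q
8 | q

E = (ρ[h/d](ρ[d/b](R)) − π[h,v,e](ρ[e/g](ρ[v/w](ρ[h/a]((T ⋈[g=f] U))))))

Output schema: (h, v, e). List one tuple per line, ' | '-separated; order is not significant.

Row counts bottom-up:
  R → 6
  ρ[d/b](R) → 6
  ρ[h/d](ρ[d/b](R)) → 6
  T → 6
  U → 6
  (T ⋈[g=f] U) → 7
  ρ[h/a]((T ⋈[g=f] U)) → 7
  ρ[v/w](ρ[h/a]((T ⋈[g=f] U))) → 7
  ρ[e/g](ρ[v/w](ρ[h/a]((T ⋈[g=f] U)))) → 7
  π[h,v,e](ρ[e/g](ρ[v/w](ρ[h/a]((T ⋈[g=f] U))))) → 7
  (ρ[h/d](ρ[d/b](R)) − π[h,v,e](ρ[e/g](ρ[v/w](ρ[h/a]((T ⋈[g=f] U)))))) → 6

== RESULT ==
h | v | e
2 | q | 4
2 | s | 2
4 | t | 5
5 | p | 7
6 | r | 1
8 | s | 2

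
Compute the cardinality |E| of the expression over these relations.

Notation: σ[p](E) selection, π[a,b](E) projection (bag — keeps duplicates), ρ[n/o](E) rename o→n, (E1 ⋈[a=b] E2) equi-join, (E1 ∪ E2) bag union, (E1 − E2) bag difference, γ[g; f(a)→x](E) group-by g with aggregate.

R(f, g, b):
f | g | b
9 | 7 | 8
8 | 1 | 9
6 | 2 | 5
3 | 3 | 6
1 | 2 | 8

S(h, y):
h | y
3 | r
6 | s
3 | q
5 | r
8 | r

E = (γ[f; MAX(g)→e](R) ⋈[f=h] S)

Stepwise |·|:
  R → 5
  γ[f; MAX(g)→e](R) → 5
  S → 5
  (γ[f; MAX(g)→e](R) ⋈[f=h] S) → 4

|E| = 4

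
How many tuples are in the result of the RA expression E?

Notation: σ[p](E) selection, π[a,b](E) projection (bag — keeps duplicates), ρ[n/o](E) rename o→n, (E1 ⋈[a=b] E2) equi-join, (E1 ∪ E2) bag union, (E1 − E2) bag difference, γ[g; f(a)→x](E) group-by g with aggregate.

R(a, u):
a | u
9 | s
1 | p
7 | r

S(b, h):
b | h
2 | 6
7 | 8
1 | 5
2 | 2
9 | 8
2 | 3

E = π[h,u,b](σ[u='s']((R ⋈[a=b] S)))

Per-node cardinality:
  R → 3
  S → 6
  (R ⋈[a=b] S) → 3
  σ[u='s']((R ⋈[a=b] S)) → 1
  π[h,u,b](σ[u='s']((R ⋈[a=b] S))) → 1

|E| = 1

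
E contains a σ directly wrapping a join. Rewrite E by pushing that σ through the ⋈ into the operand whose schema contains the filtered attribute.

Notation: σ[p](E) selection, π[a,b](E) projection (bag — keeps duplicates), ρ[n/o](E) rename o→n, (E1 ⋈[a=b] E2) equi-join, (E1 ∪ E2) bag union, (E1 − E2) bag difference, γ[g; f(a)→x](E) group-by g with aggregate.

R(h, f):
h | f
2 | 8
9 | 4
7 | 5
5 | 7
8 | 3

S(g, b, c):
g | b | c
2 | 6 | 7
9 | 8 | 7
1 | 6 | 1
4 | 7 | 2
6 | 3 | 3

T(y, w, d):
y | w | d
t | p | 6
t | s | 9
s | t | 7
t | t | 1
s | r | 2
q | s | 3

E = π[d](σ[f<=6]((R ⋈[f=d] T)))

σ filters on f, owned by the left side.
E' = π[d]((σ[f<=6](R) ⋈[f=d] T))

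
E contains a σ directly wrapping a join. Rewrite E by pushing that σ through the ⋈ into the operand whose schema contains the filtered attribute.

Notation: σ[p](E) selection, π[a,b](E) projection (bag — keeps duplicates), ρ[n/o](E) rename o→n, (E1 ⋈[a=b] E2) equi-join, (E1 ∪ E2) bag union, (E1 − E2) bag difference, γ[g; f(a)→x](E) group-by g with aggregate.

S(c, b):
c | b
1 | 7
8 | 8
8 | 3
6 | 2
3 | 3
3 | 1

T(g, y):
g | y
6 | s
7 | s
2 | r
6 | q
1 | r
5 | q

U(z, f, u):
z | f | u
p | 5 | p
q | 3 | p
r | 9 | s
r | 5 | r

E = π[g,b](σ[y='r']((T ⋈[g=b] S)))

σ filters on y, owned by the left side.
E' = π[g,b]((σ[y='r'](T) ⋈[g=b] S))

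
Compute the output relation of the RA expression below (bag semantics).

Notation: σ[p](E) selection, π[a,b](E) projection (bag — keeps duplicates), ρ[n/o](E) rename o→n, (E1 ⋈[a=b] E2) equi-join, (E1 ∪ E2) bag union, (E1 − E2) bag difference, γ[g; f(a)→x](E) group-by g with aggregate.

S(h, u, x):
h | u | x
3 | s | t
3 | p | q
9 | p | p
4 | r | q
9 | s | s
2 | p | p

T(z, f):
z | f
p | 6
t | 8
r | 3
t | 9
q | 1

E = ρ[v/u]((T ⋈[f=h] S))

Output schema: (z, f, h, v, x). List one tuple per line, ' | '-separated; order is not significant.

Row counts bottom-up:
  T → 5
  S → 6
  (T ⋈[f=h] S) → 4
  ρ[v/u]((T ⋈[f=h] S)) → 4

== RESULT ==
z | f | h | v | x
r | 3 | 3 | p | q
r | 3 | 3 | s | t
t | 9 | 9 | p | p
t | 9 | 9 | s | s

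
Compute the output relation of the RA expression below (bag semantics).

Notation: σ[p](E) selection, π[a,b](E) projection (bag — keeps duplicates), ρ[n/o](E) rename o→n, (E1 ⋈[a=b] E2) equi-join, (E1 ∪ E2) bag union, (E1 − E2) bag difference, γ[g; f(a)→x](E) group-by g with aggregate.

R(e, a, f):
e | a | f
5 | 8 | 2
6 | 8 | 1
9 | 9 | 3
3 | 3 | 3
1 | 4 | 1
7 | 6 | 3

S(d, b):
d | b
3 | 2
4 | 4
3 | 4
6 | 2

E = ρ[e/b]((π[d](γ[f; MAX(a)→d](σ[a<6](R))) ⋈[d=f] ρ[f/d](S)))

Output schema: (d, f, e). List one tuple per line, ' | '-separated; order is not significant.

Stepwise |·|:
  R → 6
  σ[a<6](R) → 2
  γ[f; MAX(a)→d](σ[a<6](R)) → 2
  π[d](γ[f; MAX(a)→d](σ[a<6](R))) → 2
  S → 4
  ρ[f/d](S) → 4
  (π[d](γ[f; MAX(a)→d](σ[a<6](R))) ⋈[d=f] ρ[f/d](S)) → 3
  ρ[e/b]((π[d](γ[f; MAX(a)→d](σ[a<6](R))) ⋈[d=f] ρ[f/d](S))) → 3

== RESULT ==
d | f | e
3 | 3 | 2
3 | 3 | 4
4 | 4 | 4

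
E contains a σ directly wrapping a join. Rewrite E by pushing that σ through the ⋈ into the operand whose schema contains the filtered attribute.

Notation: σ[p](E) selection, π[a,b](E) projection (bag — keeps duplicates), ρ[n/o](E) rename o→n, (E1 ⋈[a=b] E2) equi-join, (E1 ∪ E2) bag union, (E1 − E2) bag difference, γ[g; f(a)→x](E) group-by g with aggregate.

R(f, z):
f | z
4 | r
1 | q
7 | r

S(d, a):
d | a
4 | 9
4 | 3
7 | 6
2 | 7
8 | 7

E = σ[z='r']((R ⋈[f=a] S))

σ filters on z, owned by the left side.
E' = (σ[z='r'](R) ⋈[f=a] S)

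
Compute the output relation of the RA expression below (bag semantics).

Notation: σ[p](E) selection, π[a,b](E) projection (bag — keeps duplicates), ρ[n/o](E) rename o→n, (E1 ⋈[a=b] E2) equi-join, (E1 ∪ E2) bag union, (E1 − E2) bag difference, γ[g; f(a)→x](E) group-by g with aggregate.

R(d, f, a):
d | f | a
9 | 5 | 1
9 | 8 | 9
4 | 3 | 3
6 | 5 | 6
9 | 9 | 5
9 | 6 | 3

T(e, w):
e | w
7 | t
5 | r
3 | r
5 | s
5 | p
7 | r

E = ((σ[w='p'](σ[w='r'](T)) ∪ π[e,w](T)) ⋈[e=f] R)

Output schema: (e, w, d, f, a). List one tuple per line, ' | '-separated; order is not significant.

Stepwise |·|:
  T → 6
  σ[w='r'](T) → 3
  σ[w='p'](σ[w='r'](T)) → 0
  T → 6
  π[e,w](T) → 6
  (σ[w='p'](σ[w='r'](T)) ∪ π[e,w](T)) → 6
  R → 6
  ((σ[w='p'](σ[w='r'](T)) ∪ π[e,w](T)) ⋈[e=f] R) → 7

== RESULT ==
e | w | d | f | a
3 | r | 4 | 3 | 3
5 | p | 6 | 5 | 6
5 | p | 9 | 5 | 1
5 | r | 6 | 5 | 6
5 | r | 9 | 5 | 1
5 | s | 6 | 5 | 6
5 | s | 9 | 5 | 1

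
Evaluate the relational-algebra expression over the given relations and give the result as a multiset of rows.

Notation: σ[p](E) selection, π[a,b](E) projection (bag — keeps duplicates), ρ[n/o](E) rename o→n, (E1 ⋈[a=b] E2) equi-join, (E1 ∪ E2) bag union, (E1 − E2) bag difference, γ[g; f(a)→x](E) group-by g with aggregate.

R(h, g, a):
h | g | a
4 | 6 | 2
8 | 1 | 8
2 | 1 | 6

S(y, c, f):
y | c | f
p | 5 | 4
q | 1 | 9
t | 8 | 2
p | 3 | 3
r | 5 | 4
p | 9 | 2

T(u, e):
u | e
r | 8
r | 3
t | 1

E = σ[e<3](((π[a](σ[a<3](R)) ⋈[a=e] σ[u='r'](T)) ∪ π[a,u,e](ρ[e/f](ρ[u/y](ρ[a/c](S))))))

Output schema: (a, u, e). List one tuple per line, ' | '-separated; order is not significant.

Stepwise |·|:
  R → 3
  σ[a<3](R) → 1
  π[a](σ[a<3](R)) → 1
  T → 3
  σ[u='r'](T) → 2
  (π[a](σ[a<3](R)) ⋈[a=e] σ[u='r'](T)) → 0
  S → 6
  ρ[a/c](S) → 6
  ρ[u/y](ρ[a/c](S)) → 6
  ρ[e/f](ρ[u/y](ρ[a/c](S))) → 6
  π[a,u,e](ρ[e/f](ρ[u/y](ρ[a/c](S)))) → 6
  ((π[a](σ[a<3](R)) ⋈[a=e] σ[u='r'](T)) ∪ π[a,u,e](ρ[e/f](ρ[u/y](ρ[a/c](S))))) → 6
  σ[e<3](((π[a](σ[a<3](R)) ⋈[a=e] σ[u='r'](T)) ∪ π[a,u,e](ρ[e/f](ρ[u/y](ρ[a/c](S)))))) → 2

== RESULT ==
a | u | e
8 | t | 2
9 | p | 2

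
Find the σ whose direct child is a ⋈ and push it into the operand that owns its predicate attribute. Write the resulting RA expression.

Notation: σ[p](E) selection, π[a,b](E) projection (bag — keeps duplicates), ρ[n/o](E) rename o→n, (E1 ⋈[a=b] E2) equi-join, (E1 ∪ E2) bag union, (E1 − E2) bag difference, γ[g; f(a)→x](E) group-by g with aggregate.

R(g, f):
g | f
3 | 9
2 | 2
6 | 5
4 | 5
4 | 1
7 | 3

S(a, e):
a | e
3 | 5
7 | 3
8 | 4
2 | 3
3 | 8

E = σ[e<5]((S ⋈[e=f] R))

σ filters on e, owned by the left side.
E' = (σ[e<5](S) ⋈[e=f] R)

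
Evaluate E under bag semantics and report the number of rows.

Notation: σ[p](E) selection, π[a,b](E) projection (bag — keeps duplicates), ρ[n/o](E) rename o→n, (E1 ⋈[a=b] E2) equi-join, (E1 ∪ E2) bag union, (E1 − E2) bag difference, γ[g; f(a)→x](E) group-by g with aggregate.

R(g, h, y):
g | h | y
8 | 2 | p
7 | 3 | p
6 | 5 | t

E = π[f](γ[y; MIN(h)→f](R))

Subexpression sizes:
  R → 3
  γ[y; MIN(h)→f](R) → 2
  π[f](γ[y; MIN(h)→f](R)) → 2

|E| = 2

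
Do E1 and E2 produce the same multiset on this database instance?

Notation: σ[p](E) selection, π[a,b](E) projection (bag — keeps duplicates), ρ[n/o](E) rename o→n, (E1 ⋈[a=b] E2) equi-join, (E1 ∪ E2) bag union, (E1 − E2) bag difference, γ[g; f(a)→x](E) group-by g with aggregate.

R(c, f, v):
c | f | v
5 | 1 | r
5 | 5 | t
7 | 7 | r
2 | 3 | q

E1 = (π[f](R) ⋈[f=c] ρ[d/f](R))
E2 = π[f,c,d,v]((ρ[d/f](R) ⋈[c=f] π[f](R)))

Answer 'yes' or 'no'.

E1 subexpression sizes:
  R → 4
  π[f](R) → 4
  R → 4
  ρ[d/f](R) → 4
  (π[f](R) ⋈[f=c] ρ[d/f](R)) → 3
E2 subexpression sizes:
  R → 4
  ρ[d/f](R) → 4
  R → 4
  π[f](R) → 4
  (ρ[d/f](R) ⋈[c=f] π[f](R)) → 3
  π[f,c,d,v]((ρ[d/f](R) ⋈[c=f] π[f](R))) → 3

E1 and E2 produce the same multiset:
f | c | d | v
5 | 5 | 1 | r
5 | 5 | 5 | t
7 | 7 | 7 | r

yes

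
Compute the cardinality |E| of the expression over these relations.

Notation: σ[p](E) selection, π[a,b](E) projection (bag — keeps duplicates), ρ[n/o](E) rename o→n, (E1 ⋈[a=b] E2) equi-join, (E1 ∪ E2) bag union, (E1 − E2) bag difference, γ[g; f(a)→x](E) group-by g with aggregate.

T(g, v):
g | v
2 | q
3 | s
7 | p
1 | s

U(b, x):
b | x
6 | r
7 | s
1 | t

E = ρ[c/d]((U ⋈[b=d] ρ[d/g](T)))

Subexpression sizes:
  U → 3
  T → 4
  ρ[d/g](T) → 4
  (U ⋈[b=d] ρ[d/g](T)) → 2
  ρ[c/d]((U ⋈[b=d] ρ[d/g](T))) → 2

|E| = 2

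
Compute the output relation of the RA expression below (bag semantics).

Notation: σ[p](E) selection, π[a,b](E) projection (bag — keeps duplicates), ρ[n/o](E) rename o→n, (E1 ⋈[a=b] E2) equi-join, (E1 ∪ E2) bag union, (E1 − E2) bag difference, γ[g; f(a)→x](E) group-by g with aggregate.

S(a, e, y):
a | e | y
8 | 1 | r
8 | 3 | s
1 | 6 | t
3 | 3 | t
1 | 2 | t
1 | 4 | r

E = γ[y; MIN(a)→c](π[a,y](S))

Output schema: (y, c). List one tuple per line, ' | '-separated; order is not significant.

Row counts bottom-up:
  S → 6
  π[a,y](S) → 6
  γ[y; MIN(a)→c](π[a,y](S)) → 3

== RESULT ==
y | c
r | 1
s | 8
t | 1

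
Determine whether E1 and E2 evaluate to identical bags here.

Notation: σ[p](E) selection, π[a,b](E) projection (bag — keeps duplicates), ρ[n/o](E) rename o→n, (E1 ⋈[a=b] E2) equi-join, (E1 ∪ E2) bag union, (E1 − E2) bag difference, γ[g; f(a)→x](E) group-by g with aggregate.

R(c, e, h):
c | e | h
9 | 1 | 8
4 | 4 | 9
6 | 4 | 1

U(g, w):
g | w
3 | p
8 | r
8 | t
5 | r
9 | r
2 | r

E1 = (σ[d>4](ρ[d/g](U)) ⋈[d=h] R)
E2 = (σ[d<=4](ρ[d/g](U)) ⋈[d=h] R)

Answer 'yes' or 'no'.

E1 stepwise |·|:
  U → 6
  ρ[d/g](U) → 6
  σ[d>4](ρ[d/g](U)) → 4
  R → 3
  (σ[d>4](ρ[d/g](U)) ⋈[d=h] R) → 3
E2 stepwise |·|:
  U → 6
  ρ[d/g](U) → 6
  σ[d<=4](ρ[d/g](U)) → 2
  R → 3
  (σ[d<=4](ρ[d/g](U)) ⋈[d=h] R) → 0

E1 result:
d | w | c | e | h
8 | r | 9 | 1 | 8
8 | t | 9 | 1 | 8
9 | r | 4 | 4 | 9
E2 result:
d | w | c | e | h
(0 rows)
Witness: (9, 'r', 4, 4, 9) appears 1× in E1 but 0× in E2.

no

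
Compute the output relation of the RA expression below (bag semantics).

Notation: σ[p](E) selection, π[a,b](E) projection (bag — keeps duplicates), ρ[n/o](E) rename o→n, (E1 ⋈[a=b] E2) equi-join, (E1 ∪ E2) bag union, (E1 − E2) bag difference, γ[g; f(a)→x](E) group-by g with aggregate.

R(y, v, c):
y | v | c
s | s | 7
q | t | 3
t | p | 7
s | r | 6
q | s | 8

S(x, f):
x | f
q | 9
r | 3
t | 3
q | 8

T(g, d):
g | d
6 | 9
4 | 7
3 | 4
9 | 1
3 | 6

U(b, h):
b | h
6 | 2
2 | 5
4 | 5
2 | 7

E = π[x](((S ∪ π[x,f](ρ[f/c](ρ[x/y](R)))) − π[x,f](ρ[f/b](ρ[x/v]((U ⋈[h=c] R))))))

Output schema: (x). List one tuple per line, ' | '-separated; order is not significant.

Row counts bottom-up:
  S → 4
  R → 5
  ρ[x/y](R) → 5
  ρ[f/c](ρ[x/y](R)) → 5
  π[x,f](ρ[f/c](ρ[x/y](R))) → 5
  (S ∪ π[x,f](ρ[f/c](ρ[x/y](R)))) → 9
  U → 4
  R → 5
  (U ⋈[h=c] R) → 2
  ρ[x/v]((U ⋈[h=c] R)) → 2
  ρ[f/b](ρ[x/v]((U ⋈[h=c] R))) → 2
  π[x,f](ρ[f/b](ρ[x/v]((U ⋈[h=c] R)))) → 2
  ((S ∪ π[x,f](ρ[f/c](ρ[x/y](R)))) − π[x,f](ρ[f/b](ρ[x/v]((U ⋈[h=c] R))))) → 9
  π[x](((S ∪ π[x,f](ρ[f/c](ρ[x/y](R)))) − π[x,f](ρ[f/b](ρ[x/v]((U ⋈[h=c] R)))))) → 9

== RESULT ==
x
q
q
q
q
r
s
s
t
t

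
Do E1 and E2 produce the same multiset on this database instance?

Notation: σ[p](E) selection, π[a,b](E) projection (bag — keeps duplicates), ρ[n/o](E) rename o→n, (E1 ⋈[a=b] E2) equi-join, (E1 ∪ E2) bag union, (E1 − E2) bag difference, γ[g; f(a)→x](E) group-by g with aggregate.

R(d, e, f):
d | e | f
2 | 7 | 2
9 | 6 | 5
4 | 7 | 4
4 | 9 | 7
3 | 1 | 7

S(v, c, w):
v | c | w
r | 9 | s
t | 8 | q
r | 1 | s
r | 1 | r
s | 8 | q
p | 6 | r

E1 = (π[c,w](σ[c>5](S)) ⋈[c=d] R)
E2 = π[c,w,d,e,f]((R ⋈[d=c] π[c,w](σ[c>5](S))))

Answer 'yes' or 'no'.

E1 per-node cardinality:
  S → 6
  σ[c>5](S) → 4
  π[c,w](σ[c>5](S)) → 4
  R → 5
  (π[c,w](σ[c>5](S)) ⋈[c=d] R) → 1
E2 per-node cardinality:
  R → 5
  S → 6
  σ[c>5](S) → 4
  π[c,w](σ[c>5](S)) → 4
  (R ⋈[d=c] π[c,w](σ[c>5](S))) → 1
  π[c,w,d,e,f]((R ⋈[d=c] π[c,w](σ[c>5](S)))) → 1

E1 and E2 produce the same multiset:
c | w | d | e | f
9 | s | 9 | 6 | 5

yes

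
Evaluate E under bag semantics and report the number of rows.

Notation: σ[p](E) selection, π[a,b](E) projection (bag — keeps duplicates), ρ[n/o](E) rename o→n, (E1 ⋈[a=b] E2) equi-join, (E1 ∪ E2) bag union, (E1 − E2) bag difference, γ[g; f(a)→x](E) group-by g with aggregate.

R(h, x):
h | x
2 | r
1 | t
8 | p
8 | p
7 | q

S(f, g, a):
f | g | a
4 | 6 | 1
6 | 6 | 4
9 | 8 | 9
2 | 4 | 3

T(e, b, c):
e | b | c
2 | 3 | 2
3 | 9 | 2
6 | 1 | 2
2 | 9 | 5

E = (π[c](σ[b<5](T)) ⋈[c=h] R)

Per-node cardinality:
  T → 4
  σ[b<5](T) → 2
  π[c](σ[b<5](T)) → 2
  R → 5
  (π[c](σ[b<5](T)) ⋈[c=h] R) → 2

|E| = 2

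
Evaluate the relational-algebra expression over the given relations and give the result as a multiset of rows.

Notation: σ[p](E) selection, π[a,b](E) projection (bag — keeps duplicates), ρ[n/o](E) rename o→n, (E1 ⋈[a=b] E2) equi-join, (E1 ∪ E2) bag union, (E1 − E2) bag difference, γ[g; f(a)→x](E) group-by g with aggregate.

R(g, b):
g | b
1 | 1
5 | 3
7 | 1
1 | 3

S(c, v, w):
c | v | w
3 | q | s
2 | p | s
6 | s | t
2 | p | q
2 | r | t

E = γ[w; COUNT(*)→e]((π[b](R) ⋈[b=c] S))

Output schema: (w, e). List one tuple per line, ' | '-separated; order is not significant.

Stepwise |·|:
  R → 4
  π[b](R) → 4
  S → 5
  (π[b](R) ⋈[b=c] S) → 2
  γ[w; COUNT(*)→e]((π[b](R) ⋈[b=c] S)) → 1

== RESULT ==
w | e
s | 2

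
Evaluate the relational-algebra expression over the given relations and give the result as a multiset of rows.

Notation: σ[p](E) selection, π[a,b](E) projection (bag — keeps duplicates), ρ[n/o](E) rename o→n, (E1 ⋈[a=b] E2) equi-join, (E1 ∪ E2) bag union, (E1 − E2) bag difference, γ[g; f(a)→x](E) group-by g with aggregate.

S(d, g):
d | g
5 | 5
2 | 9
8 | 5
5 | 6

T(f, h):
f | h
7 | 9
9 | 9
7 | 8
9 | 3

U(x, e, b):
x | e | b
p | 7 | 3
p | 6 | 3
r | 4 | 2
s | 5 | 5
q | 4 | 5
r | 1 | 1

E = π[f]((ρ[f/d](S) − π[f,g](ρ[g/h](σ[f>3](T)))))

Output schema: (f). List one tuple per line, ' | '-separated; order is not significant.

Stepwise |·|:
  S → 4
  ρ[f/d](S) → 4
  T → 4
  σ[f>3](T) → 4
  ρ[g/h](σ[f>3](T)) → 4
  π[f,g](ρ[g/h](σ[f>3](T))) → 4
  (ρ[f/d](S) − π[f,g](ρ[g/h](σ[f>3](T)))) → 4
  π[f]((ρ[f/d](S) − π[f,g](ρ[g/h](σ[f>3](T))))) → 4

== RESULT ==
f
2
5
5
8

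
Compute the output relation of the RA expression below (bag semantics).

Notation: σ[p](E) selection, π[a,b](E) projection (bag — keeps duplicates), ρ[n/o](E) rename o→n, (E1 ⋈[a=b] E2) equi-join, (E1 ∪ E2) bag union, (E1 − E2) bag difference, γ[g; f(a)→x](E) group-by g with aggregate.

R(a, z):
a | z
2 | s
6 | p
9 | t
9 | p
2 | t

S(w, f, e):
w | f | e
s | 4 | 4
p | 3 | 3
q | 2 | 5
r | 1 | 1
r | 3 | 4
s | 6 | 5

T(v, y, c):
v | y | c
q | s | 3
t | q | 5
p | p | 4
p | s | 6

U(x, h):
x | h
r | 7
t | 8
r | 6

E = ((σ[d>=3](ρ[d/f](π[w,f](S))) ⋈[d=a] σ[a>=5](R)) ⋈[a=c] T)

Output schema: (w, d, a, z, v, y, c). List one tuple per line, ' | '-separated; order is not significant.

Row counts bottom-up:
  S → 6
  π[w,f](S) → 6
  ρ[d/f](π[w,f](S)) → 6
  σ[d>=3](ρ[d/f](π[w,f](S))) → 4
  R → 5
  σ[a>=5](R) → 3
  (σ[d>=3](ρ[d/f](π[w,f](S))) ⋈[d=a] σ[a>=5](R)) → 1
  T → 4
  ((σ[d>=3](ρ[d/f](π[w,f](S))) ⋈[d=a] σ[a>=5](R)) ⋈[a=c] T) → 1

== RESULT ==
w | d | a | z | v | y | c
s | 6 | 6 | p | p | s | 6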